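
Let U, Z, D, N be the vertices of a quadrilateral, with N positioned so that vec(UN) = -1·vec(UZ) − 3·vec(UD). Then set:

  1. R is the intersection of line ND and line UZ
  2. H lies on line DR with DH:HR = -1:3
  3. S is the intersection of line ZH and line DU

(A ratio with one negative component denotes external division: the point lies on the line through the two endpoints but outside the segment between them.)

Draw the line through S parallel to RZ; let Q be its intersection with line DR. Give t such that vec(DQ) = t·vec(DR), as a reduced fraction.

t = -5/7

Set U = (0, 0), Z = (1, 0), D = (0, 1), N = (-1, -3); any affine frame gives the same invariant.
1. R is the intersection of line ND and line UZ ⇒ R = (-1/4, 0)
2. H lies on line DR with DH:HR = -1:3 ⇒ H = (1/8, 3/2)
3. S is the intersection of line ZH and line DU ⇒ S = (0, 12/7)
through S parallel to RZ: direction (5/4, 0); meets DR at Q = (5/28, 12/7)
Q = D + t·(R−D) with t = -5/7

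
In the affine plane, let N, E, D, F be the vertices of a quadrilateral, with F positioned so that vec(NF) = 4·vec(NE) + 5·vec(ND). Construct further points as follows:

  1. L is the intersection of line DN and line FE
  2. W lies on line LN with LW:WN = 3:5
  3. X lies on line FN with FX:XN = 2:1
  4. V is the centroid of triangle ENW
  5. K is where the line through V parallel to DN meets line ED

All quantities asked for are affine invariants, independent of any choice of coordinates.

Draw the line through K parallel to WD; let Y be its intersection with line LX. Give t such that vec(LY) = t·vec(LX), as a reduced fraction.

Set N = (0, 0), E = (1, 0), D = (0, 1), F = (4, 5); any affine frame gives the same invariant.
1. L is the intersection of line DN and line FE ⇒ L = (0, -5/3)
2. W lies on line LN with LW:WN = 3:5 ⇒ W = (0, -25/24)
3. X lies on line FN with FX:XN = 2:1 ⇒ X = (4/3, 5/3)
4. V is the centroid of triangle ENW ⇒ V = (1/3, -25/72)
5. K is where the line through V parallel to DN meets line ED ⇒ K = (1/3, 2/3)
through K parallel to WD: direction (0, 49/24); meets LX at Y = (1/3, -5/6)
Y = L + t·(X−L) with t = 1/4

t = 1/4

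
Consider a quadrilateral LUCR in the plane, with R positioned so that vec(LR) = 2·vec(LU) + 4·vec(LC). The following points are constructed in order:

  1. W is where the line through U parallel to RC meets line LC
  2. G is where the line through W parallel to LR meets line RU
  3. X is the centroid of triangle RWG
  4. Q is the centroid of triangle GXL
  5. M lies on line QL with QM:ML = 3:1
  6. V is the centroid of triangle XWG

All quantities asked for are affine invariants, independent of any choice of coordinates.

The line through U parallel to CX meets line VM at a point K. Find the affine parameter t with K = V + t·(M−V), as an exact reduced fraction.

Set L = (0, 0), U = (1, 0), C = (0, 1), R = (2, 4); any affine frame gives the same invariant.
1. W is where the line through U parallel to RC meets line LC ⇒ W = (0, -3/2)
2. G is where the line through W parallel to LR meets line RU ⇒ G = (5/4, 1)
3. X is the centroid of triangle RWG ⇒ X = (13/12, 7/6)
4. Q is the centroid of triangle GXL ⇒ Q = (7/9, 13/18)
5. M lies on line QL with QM:ML = 3:1 ⇒ M = (7/36, 13/72)
6. V is the centroid of triangle XWG ⇒ V = (7/9, 2/9)
through U parallel to CX: direction (13/12, 1/6); meets VM at K = (35/9, 4/9)
K = V + t·(M−V) with t = -16/3

t = -16/3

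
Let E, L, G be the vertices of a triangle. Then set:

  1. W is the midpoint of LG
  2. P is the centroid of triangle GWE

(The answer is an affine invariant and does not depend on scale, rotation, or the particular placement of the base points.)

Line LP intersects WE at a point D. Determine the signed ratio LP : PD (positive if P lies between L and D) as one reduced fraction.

Assign E = (0, 0), L = (1, 0), G = (0, 1) — the answer is frame-independent, so this choice is without loss of generality.
1. W is the midpoint of LG ⇒ W = (1/2, 1/2)
2. P is the centroid of triangle GWE ⇒ P = (1/6, 1/2)
line LP meets WE at D = (3/8, 3/8)
P = L + t·(D−L) with t = 4/3, so LP:PD = 4/3:-1/3

LP:PD = -4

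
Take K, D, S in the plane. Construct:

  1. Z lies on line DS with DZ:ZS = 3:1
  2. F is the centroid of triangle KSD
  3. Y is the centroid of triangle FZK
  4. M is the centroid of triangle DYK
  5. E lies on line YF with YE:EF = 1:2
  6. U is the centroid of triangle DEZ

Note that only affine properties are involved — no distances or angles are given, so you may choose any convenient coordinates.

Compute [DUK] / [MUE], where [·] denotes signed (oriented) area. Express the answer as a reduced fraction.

Work in coordinates with K = (0, 0), D = (1, 0), S = (0, 1).
1. Z lies on line DS with DZ:ZS = 3:1 ⇒ Z = (1/4, 3/4)
2. F is the centroid of triangle KSD ⇒ F = (1/3, 1/3)
3. Y is the centroid of triangle FZK ⇒ Y = (7/36, 13/36)
4. M is the centroid of triangle DYK ⇒ M = (43/108, 13/108)
5. E lies on line YF with YE:EF = 1:2 ⇒ E = (13/54, 19/54)
6. U is the centroid of triangle DEZ ⇒ U = (161/324, 119/324)
2·[DUK] = 119/324, 2·[MUE] = 5/81
[DUK]:[MUE] = 119/324:5/81 = 119/20

[DUK]:[MUE] = 119/20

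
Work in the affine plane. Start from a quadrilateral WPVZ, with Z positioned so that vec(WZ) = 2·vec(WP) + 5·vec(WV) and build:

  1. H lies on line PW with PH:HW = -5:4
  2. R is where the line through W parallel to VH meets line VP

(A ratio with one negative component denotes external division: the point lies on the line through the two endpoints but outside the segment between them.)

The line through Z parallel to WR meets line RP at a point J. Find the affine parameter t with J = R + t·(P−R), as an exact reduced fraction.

t = -18

Work in coordinates with W = (0, 0), P = (1, 0), V = (0, 1), Z = (2, 5).
1. H lies on line PW with PH:HW = -5:4 ⇒ H = (-4, 0)
2. R is where the line through W parallel to VH meets line VP ⇒ R = (4/5, 1/5)
through Z parallel to WR: direction (4/5, 1/5); meets RP at J = (-14/5, 19/5)
J = R + t·(P−R) with t = -18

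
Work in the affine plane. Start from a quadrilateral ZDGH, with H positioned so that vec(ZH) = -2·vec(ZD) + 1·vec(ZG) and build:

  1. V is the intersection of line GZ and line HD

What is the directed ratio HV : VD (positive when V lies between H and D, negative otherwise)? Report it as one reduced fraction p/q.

HV:VD = 2

Assign Z = (0, 0), D = (1, 0), G = (0, 1), H = (-2, 1) — the answer is frame-independent, so this choice is without loss of generality.
1. V is the intersection of line GZ and line HD ⇒ V = (0, 1/3)
V = H + t·(D−H) with t = 2/3, so HV:VD = t:(1−t) = 2/3:1/3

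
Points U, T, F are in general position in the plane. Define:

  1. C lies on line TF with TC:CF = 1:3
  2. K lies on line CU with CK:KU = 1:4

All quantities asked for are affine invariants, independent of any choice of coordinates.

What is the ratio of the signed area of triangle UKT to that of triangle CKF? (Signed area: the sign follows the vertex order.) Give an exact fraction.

[UKT]:[CKF] = 4/3

Set U = (0, 0), T = (1, 0), F = (0, 1); any affine frame gives the same invariant.
1. C lies on line TF with TC:CF = 1:3 ⇒ C = (3/4, 1/4)
2. K lies on line CU with CK:KU = 1:4 ⇒ K = (3/5, 1/5)
2·[UKT] = -1/5, 2·[CKF] = -3/20
[UKT]:[CKF] = -1/5:-3/20 = 4/3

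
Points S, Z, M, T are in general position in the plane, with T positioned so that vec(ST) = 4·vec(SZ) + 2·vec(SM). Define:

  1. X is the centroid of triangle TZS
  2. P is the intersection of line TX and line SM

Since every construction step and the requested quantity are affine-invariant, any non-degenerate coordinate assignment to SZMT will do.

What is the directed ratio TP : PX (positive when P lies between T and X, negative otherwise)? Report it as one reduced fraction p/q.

TP:PX = -12/5

Choose coordinates S = (0, 0), Z = (1, 0), M = (0, 1), T = (4, 2).
1. X is the centroid of triangle TZS ⇒ X = (5/3, 2/3)
2. P is the intersection of line TX and line SM ⇒ P = (0, -2/7)
P = T + t·(X−T) with t = 12/7, so TP:PX = t:(1−t) = 12/7:-5/7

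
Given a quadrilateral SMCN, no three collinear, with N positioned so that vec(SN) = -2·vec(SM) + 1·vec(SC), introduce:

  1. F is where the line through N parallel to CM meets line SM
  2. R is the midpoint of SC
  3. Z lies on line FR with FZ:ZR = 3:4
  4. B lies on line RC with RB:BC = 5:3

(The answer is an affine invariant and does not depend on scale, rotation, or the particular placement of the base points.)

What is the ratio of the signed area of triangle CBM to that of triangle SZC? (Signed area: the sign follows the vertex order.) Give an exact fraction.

Assign S = (0, 0), M = (1, 0), C = (0, 1), N = (-2, 1) — the answer is frame-independent, so this choice is without loss of generality.
1. F is where the line through N parallel to CM meets line SM ⇒ F = (-1, 0)
2. R is the midpoint of SC ⇒ R = (0, 1/2)
3. Z lies on line FR with FZ:ZR = 3:4 ⇒ Z = (-4/7, 3/14)
4. B lies on line RC with RB:BC = 5:3 ⇒ B = (0, 13/16)
2·[CBM] = 3/16, 2·[SZC] = -4/7
[CBM]:[SZC] = 3/16:-4/7 = -21/64

[CBM]:[SZC] = -21/64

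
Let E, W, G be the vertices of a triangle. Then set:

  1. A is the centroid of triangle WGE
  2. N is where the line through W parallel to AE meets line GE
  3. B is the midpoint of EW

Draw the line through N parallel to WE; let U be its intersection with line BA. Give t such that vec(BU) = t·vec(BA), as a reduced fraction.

t = -3

Choose coordinates E = (0, 0), W = (1, 0), G = (0, 1).
1. A is the centroid of triangle WGE ⇒ A = (1/3, 1/3)
2. N is where the line through W parallel to AE meets line GE ⇒ N = (0, -1)
3. B is the midpoint of EW ⇒ B = (1/2, 0)
through N parallel to WE: direction (-1, 0); meets BA at U = (1, -1)
U = B + t·(A−B) with t = -3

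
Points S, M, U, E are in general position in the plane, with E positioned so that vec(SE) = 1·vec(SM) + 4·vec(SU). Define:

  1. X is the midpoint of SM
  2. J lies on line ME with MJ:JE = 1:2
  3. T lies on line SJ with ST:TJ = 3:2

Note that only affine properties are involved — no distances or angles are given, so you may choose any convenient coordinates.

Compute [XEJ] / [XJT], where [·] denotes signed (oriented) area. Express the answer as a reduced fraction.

[XEJ]:[XJT] = -5

Work in coordinates with S = (0, 0), M = (1, 0), U = (0, 1), E = (1, 4).
1. X is the midpoint of SM ⇒ X = (1/2, 0)
2. J lies on line ME with MJ:JE = 1:2 ⇒ J = (1, 4/3)
3. T lies on line SJ with ST:TJ = 3:2 ⇒ T = (3/5, 4/5)
2·[XEJ] = -4/3, 2·[XJT] = 4/15
[XEJ]:[XJT] = -4/3:4/15 = -5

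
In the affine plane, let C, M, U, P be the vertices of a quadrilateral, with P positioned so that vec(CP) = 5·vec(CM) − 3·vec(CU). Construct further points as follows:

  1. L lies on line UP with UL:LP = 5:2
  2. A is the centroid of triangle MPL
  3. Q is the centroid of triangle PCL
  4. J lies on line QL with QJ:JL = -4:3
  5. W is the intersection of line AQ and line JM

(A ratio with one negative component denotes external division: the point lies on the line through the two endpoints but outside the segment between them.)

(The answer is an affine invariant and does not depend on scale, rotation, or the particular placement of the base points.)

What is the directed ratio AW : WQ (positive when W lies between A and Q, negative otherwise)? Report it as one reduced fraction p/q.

AW:WQ = -7/10

Set C = (0, 0), M = (1, 0), U = (0, 1), P = (5, -3); any affine frame gives the same invariant.
1. L lies on line UP with UL:LP = 5:2 ⇒ L = (25/7, -13/7)
2. A is the centroid of triangle MPL ⇒ A = (67/21, -34/21)
3. Q is the centroid of triangle PCL ⇒ Q = (20/7, -34/21)
4. J lies on line QL with QJ:JL = -4:3 ⇒ J = (40/7, -18/7)
5. W is the intersection of line AQ and line JM ⇒ W = (250/63, -34/21)
W = A + t·(Q−A) with t = -7/3, so AW:WQ = t:(1−t) = -7/3:10/3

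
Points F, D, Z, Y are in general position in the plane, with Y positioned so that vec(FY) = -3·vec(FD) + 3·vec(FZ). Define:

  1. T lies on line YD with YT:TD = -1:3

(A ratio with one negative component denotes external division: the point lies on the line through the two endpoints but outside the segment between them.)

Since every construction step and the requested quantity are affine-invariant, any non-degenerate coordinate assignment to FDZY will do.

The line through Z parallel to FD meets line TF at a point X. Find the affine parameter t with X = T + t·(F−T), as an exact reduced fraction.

Work in coordinates with F = (0, 0), D = (1, 0), Z = (0, 1), Y = (-3, 3).
1. T lies on line YD with YT:TD = -1:3 ⇒ T = (-5, 9/2)
through Z parallel to FD: direction (1, 0); meets TF at X = (-10/9, 1)
X = T + t·(F−T) with t = 7/9

t = 7/9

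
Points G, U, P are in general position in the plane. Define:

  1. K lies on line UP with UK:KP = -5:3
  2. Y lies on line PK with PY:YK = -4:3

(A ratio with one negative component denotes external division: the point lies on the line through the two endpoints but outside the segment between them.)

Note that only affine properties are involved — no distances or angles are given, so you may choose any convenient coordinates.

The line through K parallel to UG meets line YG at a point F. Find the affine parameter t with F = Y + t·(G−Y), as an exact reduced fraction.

t = 9/14

Work in coordinates with G = (0, 0), U = (1, 0), P = (0, 1).
1. K lies on line UP with UK:KP = -5:3 ⇒ K = (-3/2, 5/2)
2. Y lies on line PK with PY:YK = -4:3 ⇒ Y = (-6, 7)
through K parallel to UG: direction (-1, 0); meets YG at F = (-15/7, 5/2)
F = Y + t·(G−Y) with t = 9/14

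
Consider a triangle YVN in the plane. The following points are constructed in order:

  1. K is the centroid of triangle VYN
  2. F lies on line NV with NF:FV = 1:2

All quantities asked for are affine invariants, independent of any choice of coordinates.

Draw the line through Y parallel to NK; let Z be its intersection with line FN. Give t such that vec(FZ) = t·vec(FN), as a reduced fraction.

t = 4

Assign Y = (0, 0), V = (1, 0), N = (0, 1) — the answer is frame-independent, so this choice is without loss of generality.
1. K is the centroid of triangle VYN ⇒ K = (1/3, 1/3)
2. F lies on line NV with NF:FV = 1:2 ⇒ F = (1/3, 2/3)
through Y parallel to NK: direction (1/3, -2/3); meets FN at Z = (-1, 2)
Z = F + t·(N−F) with t = 4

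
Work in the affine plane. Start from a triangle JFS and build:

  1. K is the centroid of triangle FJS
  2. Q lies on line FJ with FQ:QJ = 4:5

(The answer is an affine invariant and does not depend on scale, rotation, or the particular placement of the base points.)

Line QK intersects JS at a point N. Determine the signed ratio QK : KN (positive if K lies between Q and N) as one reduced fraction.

Work in coordinates with J = (0, 0), F = (1, 0), S = (0, 1).
1. K is the centroid of triangle FJS ⇒ K = (1/3, 1/3)
2. Q lies on line FJ with FQ:QJ = 4:5 ⇒ Q = (5/9, 0)
line QK meets JS at N = (0, 5/6)
K = Q + t·(N−Q) with t = 2/5, so QK:KN = 2/5:3/5

QK:KN = 2/3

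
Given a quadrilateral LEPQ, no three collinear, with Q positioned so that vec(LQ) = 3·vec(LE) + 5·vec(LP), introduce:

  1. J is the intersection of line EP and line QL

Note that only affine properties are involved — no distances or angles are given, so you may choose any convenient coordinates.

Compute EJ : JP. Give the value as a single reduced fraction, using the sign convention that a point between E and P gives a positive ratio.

Work in coordinates with L = (0, 0), E = (1, 0), P = (0, 1), Q = (3, 5).
1. J is the intersection of line EP and line QL ⇒ J = (3/8, 5/8)
J = E + t·(P−E) with t = 5/8, so EJ:JP = t:(1−t) = 5/8:3/8

EJ:JP = 5/3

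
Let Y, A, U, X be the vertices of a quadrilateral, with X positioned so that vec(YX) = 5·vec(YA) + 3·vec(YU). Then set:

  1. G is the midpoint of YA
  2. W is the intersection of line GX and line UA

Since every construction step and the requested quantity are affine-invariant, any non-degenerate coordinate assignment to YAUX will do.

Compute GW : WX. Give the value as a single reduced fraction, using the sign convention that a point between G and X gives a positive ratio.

GW:WX = 1/14

Work in coordinates with Y = (0, 0), A = (1, 0), U = (0, 1), X = (5, 3).
1. G is the midpoint of YA ⇒ G = (1/2, 0)
2. W is the intersection of line GX and line UA ⇒ W = (4/5, 1/5)
W = G + t·(X−G) with t = 1/15, so GW:WX = t:(1−t) = 1/15:14/15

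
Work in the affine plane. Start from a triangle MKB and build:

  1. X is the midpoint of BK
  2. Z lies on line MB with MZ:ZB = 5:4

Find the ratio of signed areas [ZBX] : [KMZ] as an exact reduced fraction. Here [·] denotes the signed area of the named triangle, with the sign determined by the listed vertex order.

Choose coordinates M = (0, 0), K = (1, 0), B = (0, 1).
1. X is the midpoint of BK ⇒ X = (1/2, 1/2)
2. Z lies on line MB with MZ:ZB = 5:4 ⇒ Z = (0, 5/9)
2·[ZBX] = -2/9, 2·[KMZ] = -5/9
[ZBX]:[KMZ] = -2/9:-5/9 = 2/5

[ZBX]:[KMZ] = 2/5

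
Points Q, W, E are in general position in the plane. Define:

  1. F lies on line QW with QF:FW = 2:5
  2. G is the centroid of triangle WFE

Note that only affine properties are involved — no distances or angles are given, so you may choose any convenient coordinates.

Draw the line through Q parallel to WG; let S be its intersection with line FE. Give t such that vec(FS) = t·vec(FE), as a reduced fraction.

t = -1/5

Set Q = (0, 0), W = (1, 0), E = (0, 1); any affine frame gives the same invariant.
1. F lies on line QW with QF:FW = 2:5 ⇒ F = (2/7, 0)
2. G is the centroid of triangle WFE ⇒ G = (3/7, 1/3)
through Q parallel to WG: direction (-4/7, 1/3); meets FE at S = (12/35, -1/5)
S = F + t·(E−F) with t = -1/5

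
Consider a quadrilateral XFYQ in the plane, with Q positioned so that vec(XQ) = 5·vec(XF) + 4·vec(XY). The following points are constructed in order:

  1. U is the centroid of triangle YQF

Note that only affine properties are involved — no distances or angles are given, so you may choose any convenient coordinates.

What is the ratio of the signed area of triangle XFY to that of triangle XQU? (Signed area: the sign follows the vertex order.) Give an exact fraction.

Set X = (0, 0), F = (1, 0), Y = (0, 1), Q = (5, 4); any affine frame gives the same invariant.
1. U is the centroid of triangle YQF ⇒ U = (2, 5/3)
2·[XFY] = 1, 2·[XQU] = 1/3
[XFY]:[XQU] = 1:1/3 = 3

[XFY]:[XQU] = 3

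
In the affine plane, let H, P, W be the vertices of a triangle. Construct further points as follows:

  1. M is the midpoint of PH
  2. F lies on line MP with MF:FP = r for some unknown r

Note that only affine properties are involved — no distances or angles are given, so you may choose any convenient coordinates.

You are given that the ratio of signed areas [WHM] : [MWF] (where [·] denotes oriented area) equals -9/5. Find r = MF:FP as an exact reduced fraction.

Choose coordinates H = (0, 0), P = (1, 0), W = (0, 1).
1. M is the midpoint of PH ⇒ M = (1/2, 0)
2. With MF:FP = r, write λ = r/(r+1) so F = M + λ·(P−M); F is affine-linear in λ
Every point depending on F is an affine combination of F and λ-independent points, so each such coordinate is linear in λ; the λ² term in each signed area is a multiple of (P−M)×(P−M) = 0, so 2·[WHM] and 2·[MWF] are each linear in λ. Evaluating at λ=0 and λ=1:
  2·[WHM] = 1/2,   2·[MWF] = -1/2·λ
So [WHM]:[MWF] = (1/2) / (-1/2·λ). Setting this equal to -9/5:
  1/2 = -9/5·(-1/2·λ)  ⇒  λ = 5/9
Then r = λ/(1−λ) = (5/9)/(4/9) = 5/4. Check: with r = 5/4, F = (7/9, 0) and [WHM]:[MWF] = -9/5 as required.

r = 5/4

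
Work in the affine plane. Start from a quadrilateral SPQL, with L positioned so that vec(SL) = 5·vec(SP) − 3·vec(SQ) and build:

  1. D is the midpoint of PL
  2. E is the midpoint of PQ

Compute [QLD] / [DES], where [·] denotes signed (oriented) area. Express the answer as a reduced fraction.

[QLD]:[DES] = -2/9

Work in coordinates with S = (0, 0), P = (1, 0), Q = (0, 1), L = (5, -3).
1. D is the midpoint of PL ⇒ D = (3, -3/2)
2. E is the midpoint of PQ ⇒ E = (1/2, 1/2)
2·[QLD] = -1/2, 2·[DES] = 9/4
[QLD]:[DES] = -1/2:9/4 = -2/9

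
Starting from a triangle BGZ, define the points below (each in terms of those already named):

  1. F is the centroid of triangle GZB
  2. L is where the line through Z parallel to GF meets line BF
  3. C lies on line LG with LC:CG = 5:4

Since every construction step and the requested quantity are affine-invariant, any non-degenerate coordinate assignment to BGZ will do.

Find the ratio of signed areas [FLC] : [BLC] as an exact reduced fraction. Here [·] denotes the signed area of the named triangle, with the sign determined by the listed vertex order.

Choose coordinates B = (0, 0), G = (1, 0), Z = (0, 1).
1. F is the centroid of triangle GZB ⇒ F = (1/3, 1/3)
2. L is where the line through Z parallel to GF meets line BF ⇒ L = (2/3, 2/3)
3. C lies on line LG with LC:CG = 5:4 ⇒ C = (23/27, 8/27)
2·[FLC] = -5/27, 2·[BLC] = -10/27
[FLC]:[BLC] = -5/27:-10/27 = 1/2

[FLC]:[BLC] = 1/2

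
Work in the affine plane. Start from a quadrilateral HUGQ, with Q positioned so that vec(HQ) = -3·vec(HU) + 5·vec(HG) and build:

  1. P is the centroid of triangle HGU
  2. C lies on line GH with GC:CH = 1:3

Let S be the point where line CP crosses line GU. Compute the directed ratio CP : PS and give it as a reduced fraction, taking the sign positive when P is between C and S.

Set H = (0, 0), U = (1, 0), G = (0, 1), Q = (-3, 5); any affine frame gives the same invariant.
1. P is the centroid of triangle HGU ⇒ P = (1/3, 1/3)
2. C lies on line GH with GC:CH = 1:3 ⇒ C = (0, 3/4)
line CP meets GU at S = (-1, 2)
P = C + t·(S−C) with t = -1/3, so CP:PS = -1/3:4/3

CP:PS = -1/4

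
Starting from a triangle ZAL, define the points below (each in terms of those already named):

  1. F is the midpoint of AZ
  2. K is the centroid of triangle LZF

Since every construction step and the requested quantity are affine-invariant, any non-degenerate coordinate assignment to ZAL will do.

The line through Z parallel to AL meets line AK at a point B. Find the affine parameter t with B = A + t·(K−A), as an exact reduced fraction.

Work in coordinates with Z = (0, 0), A = (1, 0), L = (0, 1).
1. F is the midpoint of AZ ⇒ F = (1/2, 0)
2. K is the centroid of triangle LZF ⇒ K = (1/6, 1/3)
through Z parallel to AL: direction (-1, 1); meets AK at B = (-2/3, 2/3)
B = A + t·(K−A) with t = 2

t = 2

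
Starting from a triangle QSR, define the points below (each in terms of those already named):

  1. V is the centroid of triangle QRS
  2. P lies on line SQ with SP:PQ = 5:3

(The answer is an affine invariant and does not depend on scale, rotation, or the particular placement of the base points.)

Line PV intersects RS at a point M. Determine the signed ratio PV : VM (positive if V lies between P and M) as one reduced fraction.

Assign Q = (0, 0), S = (1, 0), R = (0, 1) — the answer is frame-independent, so this choice is without loss of generality.
1. V is the centroid of triangle QRS ⇒ V = (1/3, 1/3)
2. P lies on line SQ with SP:PQ = 5:3 ⇒ P = (3/8, 0)
line PV meets RS at M = (2/7, 5/7)
V = P + t·(M−P) with t = 7/15, so PV:VM = 7/15:8/15

PV:VM = 7/8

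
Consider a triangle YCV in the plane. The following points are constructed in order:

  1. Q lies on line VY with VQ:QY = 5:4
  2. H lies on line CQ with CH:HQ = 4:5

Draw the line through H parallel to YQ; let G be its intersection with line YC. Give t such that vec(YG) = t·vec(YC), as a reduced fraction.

Set Y = (0, 0), C = (1, 0), V = (0, 1); any affine frame gives the same invariant.
1. Q lies on line VY with VQ:QY = 5:4 ⇒ Q = (0, 4/9)
2. H lies on line CQ with CH:HQ = 4:5 ⇒ H = (5/9, 16/81)
through H parallel to YQ: direction (0, 4/9); meets YC at G = (5/9, 0)
G = Y + t·(C−Y) with t = 5/9

t = 5/9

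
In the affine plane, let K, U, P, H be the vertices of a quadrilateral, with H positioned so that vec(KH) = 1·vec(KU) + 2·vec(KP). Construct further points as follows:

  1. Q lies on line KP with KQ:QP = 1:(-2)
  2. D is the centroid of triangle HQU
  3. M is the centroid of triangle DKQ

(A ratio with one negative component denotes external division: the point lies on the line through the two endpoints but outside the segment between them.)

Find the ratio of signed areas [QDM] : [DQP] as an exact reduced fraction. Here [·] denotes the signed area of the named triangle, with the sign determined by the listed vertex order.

Set K = (0, 0), U = (1, 0), P = (0, 1), H = (1, 2); any affine frame gives the same invariant.
1. Q lies on line KP with KQ:QP = 1:(-2) ⇒ Q = (0, -1)
2. D is the centroid of triangle HQU ⇒ D = (2/3, 1/3)
3. M is the centroid of triangle DKQ ⇒ M = (2/9, -2/9)
2·[QDM] = 2/9, 2·[DQP] = -4/3
[QDM]:[DQP] = 2/9:-4/3 = -1/6

[QDM]:[DQP] = -1/6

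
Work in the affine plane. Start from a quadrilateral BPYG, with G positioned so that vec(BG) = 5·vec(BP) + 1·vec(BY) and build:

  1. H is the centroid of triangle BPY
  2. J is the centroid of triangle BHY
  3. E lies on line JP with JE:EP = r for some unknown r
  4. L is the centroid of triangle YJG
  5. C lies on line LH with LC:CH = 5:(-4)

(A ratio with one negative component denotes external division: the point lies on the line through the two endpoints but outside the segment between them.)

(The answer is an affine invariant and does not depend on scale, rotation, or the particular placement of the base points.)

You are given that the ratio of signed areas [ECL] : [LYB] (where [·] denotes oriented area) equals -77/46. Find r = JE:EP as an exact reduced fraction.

r = 4

Work in coordinates with B = (0, 0), P = (1, 0), Y = (0, 1), G = (5, 1).
1. H is the centroid of triangle BPY ⇒ H = (1/3, 1/3)
2. J is the centroid of triangle BHY ⇒ J = (1/9, 4/9)
3. With JE:EP = r, write λ = r/(r+1) so E = J + λ·(P−J); E is affine-linear in λ
4. L is the centroid of triangle YJG ⇒ L = (46/27, 22/27)
5. C lies on line LH with LC:CH = 5:(-4) ⇒ C = (-139/27, -43/27)
Every point depending on E is an affine combination of E and λ-independent points, so each such coordinate is linear in λ; the λ² term in each signed area is a multiple of (P−J)×(P−J) = 0, so 2·[ECL] and 2·[LYB] are each linear in λ. Evaluating at λ=0 and λ=1:
  2·[ECL] = -140/27·λ + 35/27,   2·[LYB] = 46/27
So [ECL]:[LYB] = (-140/27·λ + 35/27) / (46/27). Setting this equal to -77/46:
  -140/27·λ + 35/27 = -77/46·(46/27)  ⇒  λ = 4/5
Then r = λ/(1−λ) = (4/5)/(1/5) = 4. Check: with r = 4, E = (37/45, 4/45) and [ECL]:[LYB] = -77/46 as required.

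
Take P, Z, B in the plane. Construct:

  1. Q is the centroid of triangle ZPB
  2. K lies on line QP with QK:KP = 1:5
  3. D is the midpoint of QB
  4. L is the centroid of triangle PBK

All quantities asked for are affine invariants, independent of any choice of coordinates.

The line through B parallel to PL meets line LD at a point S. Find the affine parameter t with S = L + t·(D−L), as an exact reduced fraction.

Assign P = (0, 0), Z = (1, 0), B = (0, 1) — the answer is frame-independent, so this choice is without loss of generality.
1. Q is the centroid of triangle ZPB ⇒ Q = (1/3, 1/3)
2. K lies on line QP with QK:KP = 1:5 ⇒ K = (5/18, 5/18)
3. D is the midpoint of QB ⇒ D = (1/6, 2/3)
4. L is the centroid of triangle PBK ⇒ L = (5/54, 23/54)
through B parallel to PL: direction (5/54, 23/54); meets LD at S = (-35/54, -107/54)
S = L + t·(D−L) with t = -10

t = -10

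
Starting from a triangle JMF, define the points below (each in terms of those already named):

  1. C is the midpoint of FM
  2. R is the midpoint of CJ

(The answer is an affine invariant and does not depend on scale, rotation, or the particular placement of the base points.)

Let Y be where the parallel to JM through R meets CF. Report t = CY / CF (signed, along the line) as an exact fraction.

t = -1/2

Assign J = (0, 0), M = (1, 0), F = (0, 1) — the answer is frame-independent, so this choice is without loss of generality.
1. C is the midpoint of FM ⇒ C = (1/2, 1/2)
2. R is the midpoint of CJ ⇒ R = (1/4, 1/4)
through R parallel to JM: direction (1, 0); meets CF at Y = (3/4, 1/4)
Y = C + t·(F−C) with t = -1/2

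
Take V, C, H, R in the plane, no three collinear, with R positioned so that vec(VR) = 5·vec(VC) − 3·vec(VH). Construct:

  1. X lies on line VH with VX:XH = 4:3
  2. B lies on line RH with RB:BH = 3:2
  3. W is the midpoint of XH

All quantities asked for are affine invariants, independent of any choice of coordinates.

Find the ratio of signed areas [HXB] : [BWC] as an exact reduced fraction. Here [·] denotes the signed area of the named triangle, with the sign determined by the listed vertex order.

Work in coordinates with V = (0, 0), C = (1, 0), H = (0, 1), R = (5, -3).
1. X lies on line VH with VX:XH = 4:3 ⇒ X = (0, 4/7)
2. B lies on line RH with RB:BH = 3:2 ⇒ B = (2, -3/5)
3. W is the midpoint of XH ⇒ W = (0, 11/14)
2·[HXB] = 6/7, 2·[BWC] = 13/70
[HXB]:[BWC] = 6/7:13/70 = 60/13

[HXB]:[BWC] = 60/13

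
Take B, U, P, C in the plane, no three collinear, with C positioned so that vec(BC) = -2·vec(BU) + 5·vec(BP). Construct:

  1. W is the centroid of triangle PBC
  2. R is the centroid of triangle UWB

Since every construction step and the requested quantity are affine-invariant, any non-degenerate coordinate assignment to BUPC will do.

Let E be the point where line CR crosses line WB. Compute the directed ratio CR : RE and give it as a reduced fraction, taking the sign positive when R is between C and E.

CR:RE = -2

Choose coordinates B = (0, 0), U = (1, 0), P = (0, 1), C = (-2, 5).
1. W is the centroid of triangle PBC ⇒ W = (-2/3, 2)
2. R is the centroid of triangle UWB ⇒ R = (1/9, 2/3)
line CR meets WB at E = (-17/18, 17/6)
R = C + t·(E−C) with t = 2, so CR:RE = 2:-1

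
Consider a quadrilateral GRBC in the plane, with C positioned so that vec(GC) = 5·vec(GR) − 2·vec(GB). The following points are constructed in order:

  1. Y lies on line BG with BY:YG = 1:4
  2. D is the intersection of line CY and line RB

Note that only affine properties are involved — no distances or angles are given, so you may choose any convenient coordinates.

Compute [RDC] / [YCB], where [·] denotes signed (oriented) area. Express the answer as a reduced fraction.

[RDC]:[YCB] = -12/11

Work in coordinates with G = (0, 0), R = (1, 0), B = (0, 1), C = (5, -2).
1. Y lies on line BG with BY:YG = 1:4 ⇒ Y = (0, 4/5)
2. D is the intersection of line CY and line RB ⇒ D = (5/11, 6/11)
2·[RDC] = -12/11, 2·[YCB] = 1
[RDC]:[YCB] = -12/11:1 = -12/11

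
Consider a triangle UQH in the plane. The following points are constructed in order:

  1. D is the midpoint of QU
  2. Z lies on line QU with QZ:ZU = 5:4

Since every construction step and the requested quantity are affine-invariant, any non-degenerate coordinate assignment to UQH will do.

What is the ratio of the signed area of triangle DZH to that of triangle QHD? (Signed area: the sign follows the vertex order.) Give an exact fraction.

[DZH]:[QHD] = -1/9

Set U = (0, 0), Q = (1, 0), H = (0, 1); any affine frame gives the same invariant.
1. D is the midpoint of QU ⇒ D = (1/2, 0)
2. Z lies on line QU with QZ:ZU = 5:4 ⇒ Z = (4/9, 0)
2·[DZH] = -1/18, 2·[QHD] = 1/2
[DZH]:[QHD] = -1/18:1/2 = -1/9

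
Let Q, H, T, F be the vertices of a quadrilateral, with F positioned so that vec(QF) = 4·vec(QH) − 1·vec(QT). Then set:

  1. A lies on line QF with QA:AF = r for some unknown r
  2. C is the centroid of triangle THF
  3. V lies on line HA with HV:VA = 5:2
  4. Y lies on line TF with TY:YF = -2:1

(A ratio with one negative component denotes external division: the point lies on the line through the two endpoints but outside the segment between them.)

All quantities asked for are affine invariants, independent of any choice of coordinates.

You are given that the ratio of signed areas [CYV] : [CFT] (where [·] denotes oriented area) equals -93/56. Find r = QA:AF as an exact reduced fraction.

Set Q = (0, 0), H = (1, 0), T = (0, 1), F = (4, -1); any affine frame gives the same invariant.
1. With QA:AF = r, write λ = r/(r+1) so A = Q + λ·(F−Q); A is affine-linear in λ
2. C is the centroid of triangle THF ⇒ C = (5/3, 0)
3. V lies on line HA with HV:VA = 5:2 ⇒ V is an affine combination of earlier points and hence also affine-linear in λ
4. Y lies on line TF with TY:YF = -2:1 ⇒ Y = (8, -3)
Every point depending on A is an affine combination of A and λ-independent points, so each such coordinate is linear in λ; the λ² term in each signed area is a multiple of (F−Q)×(F−Q) = 0, so 2·[CYV] and 2·[CFT] are each linear in λ. Evaluating at λ=0 and λ=1:
  2·[CYV] = 85/21·λ − 29/7,   2·[CFT] = 2/3
So [CYV]:[CFT] = (85/21·λ − 29/7) / (2/3). Setting this equal to -93/56:
  85/21·λ − 29/7 = -93/56·(2/3)  ⇒  λ = 3/4
Then r = λ/(1−λ) = (3/4)/(1/4) = 3. Check: with r = 3, A = (3, -3/4) and [CYV]:[CFT] = -93/56 as required.

r = 3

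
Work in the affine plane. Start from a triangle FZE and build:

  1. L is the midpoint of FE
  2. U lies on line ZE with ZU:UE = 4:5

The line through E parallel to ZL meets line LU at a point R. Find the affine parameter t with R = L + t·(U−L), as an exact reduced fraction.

t = 9/4

Choose coordinates F = (0, 0), Z = (1, 0), E = (0, 1).
1. L is the midpoint of FE ⇒ L = (0, 1/2)
2. U lies on line ZE with ZU:UE = 4:5 ⇒ U = (5/9, 4/9)
through E parallel to ZL: direction (-1, 1/2); meets LU at R = (5/4, 3/8)
R = L + t·(U−L) with t = 9/4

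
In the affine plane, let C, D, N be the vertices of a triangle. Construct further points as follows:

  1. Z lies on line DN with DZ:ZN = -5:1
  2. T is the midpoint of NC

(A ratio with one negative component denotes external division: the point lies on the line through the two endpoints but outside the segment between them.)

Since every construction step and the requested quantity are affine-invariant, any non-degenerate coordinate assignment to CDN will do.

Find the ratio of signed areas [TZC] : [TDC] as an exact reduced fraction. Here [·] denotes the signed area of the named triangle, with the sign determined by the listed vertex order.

[TZC]:[TDC] = -1/4

Set C = (0, 0), D = (1, 0), N = (0, 1); any affine frame gives the same invariant.
1. Z lies on line DN with DZ:ZN = -5:1 ⇒ Z = (-1/4, 5/4)
2. T is the midpoint of NC ⇒ T = (0, 1/2)
2·[TZC] = 1/8, 2·[TDC] = -1/2
[TZC]:[TDC] = 1/8:-1/2 = -1/4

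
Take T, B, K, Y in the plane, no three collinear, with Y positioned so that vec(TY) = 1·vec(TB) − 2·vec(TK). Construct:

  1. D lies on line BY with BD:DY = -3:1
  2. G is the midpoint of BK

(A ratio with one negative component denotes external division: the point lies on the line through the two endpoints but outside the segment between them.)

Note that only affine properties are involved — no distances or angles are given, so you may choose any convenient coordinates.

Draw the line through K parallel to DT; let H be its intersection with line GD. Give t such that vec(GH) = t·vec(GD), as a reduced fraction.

t = 1/2

Assign T = (0, 0), B = (1, 0), K = (0, 1), Y = (1, -2) — the answer is frame-independent, so this choice is without loss of generality.
1. D lies on line BY with BD:DY = -3:1 ⇒ D = (1, -3)
2. G is the midpoint of BK ⇒ G = (1/2, 1/2)
through K parallel to DT: direction (-1, 3); meets GD at H = (3/4, -5/4)
H = G + t·(D−G) with t = 1/2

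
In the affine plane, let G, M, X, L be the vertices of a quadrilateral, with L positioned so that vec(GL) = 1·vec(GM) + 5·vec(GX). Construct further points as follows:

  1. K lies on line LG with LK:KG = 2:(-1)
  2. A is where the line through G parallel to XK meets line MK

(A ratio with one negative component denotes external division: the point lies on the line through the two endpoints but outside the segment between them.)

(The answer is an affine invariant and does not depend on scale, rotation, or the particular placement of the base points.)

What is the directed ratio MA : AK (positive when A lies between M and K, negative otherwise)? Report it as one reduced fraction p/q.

MA:AK = 6

Choose coordinates G = (0, 0), M = (1, 0), X = (0, 1), L = (1, 5).
1. K lies on line LG with LK:KG = 2:(-1) ⇒ K = (-1, -5)
2. A is where the line through G parallel to XK meets line MK ⇒ A = (-5/7, -30/7)
A = M + t·(K−M) with t = 6/7, so MA:AK = t:(1−t) = 6/7:1/7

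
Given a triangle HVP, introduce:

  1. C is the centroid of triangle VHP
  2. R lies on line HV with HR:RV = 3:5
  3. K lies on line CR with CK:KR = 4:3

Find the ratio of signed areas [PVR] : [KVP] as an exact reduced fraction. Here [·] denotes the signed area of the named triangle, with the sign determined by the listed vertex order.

[PVR]:[KVP] = -5/4

Assign H = (0, 0), V = (1, 0), P = (0, 1) — the answer is frame-independent, so this choice is without loss of generality.
1. C is the centroid of triangle VHP ⇒ C = (1/3, 1/3)
2. R lies on line HV with HR:RV = 3:5 ⇒ R = (3/8, 0)
3. K lies on line CR with CK:KR = 4:3 ⇒ K = (5/14, 1/7)
2·[PVR] = -5/8, 2·[KVP] = 1/2
[PVR]:[KVP] = -5/8:1/2 = -5/4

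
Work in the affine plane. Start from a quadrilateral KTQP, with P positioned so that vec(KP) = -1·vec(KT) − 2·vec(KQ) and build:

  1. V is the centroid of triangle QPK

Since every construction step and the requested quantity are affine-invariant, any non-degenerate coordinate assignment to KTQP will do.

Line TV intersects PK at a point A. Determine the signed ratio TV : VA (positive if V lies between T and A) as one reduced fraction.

Assign K = (0, 0), T = (1, 0), Q = (0, 1), P = (-1, -2) — the answer is frame-independent, so this choice is without loss of generality.
1. V is the centroid of triangle QPK ⇒ V = (-1/3, -1/3)
line TV meets PK at A = (-1/7, -2/7)
V = T + t·(A−T) with t = 7/6, so TV:VA = 7/6:-1/6

TV:VA = -7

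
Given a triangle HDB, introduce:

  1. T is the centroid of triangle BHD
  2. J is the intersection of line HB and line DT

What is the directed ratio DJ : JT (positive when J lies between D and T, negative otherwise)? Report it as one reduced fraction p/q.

DJ:JT = -3

Assign H = (0, 0), D = (1, 0), B = (0, 1) — the answer is frame-independent, so this choice is without loss of generality.
1. T is the centroid of triangle BHD ⇒ T = (1/3, 1/3)
2. J is the intersection of line HB and line DT ⇒ J = (0, 1/2)
J = D + t·(T−D) with t = 3/2, so DJ:JT = t:(1−t) = 3/2:-1/2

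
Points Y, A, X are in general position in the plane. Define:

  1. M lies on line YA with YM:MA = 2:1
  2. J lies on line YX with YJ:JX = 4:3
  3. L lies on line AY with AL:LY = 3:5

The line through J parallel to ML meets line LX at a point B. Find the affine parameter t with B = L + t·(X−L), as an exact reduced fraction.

t = 4/7

Choose coordinates Y = (0, 0), A = (1, 0), X = (0, 1).
1. M lies on line YA with YM:MA = 2:1 ⇒ M = (2/3, 0)
2. J lies on line YX with YJ:JX = 4:3 ⇒ J = (0, 4/7)
3. L lies on line AY with AL:LY = 3:5 ⇒ L = (5/8, 0)
through J parallel to ML: direction (-1/24, 0); meets LX at B = (15/56, 4/7)
B = L + t·(X−L) with t = 4/7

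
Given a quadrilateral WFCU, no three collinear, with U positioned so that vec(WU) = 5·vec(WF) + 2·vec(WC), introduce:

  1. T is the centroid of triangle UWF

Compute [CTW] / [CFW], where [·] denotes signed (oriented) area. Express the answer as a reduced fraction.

[CTW]:[CFW] = 2

Set W = (0, 0), F = (1, 0), C = (0, 1), U = (5, 2); any affine frame gives the same invariant.
1. T is the centroid of triangle UWF ⇒ T = (2, 2/3)
2·[CTW] = -2, 2·[CFW] = -1
[CTW]:[CFW] = -2:-1 = 2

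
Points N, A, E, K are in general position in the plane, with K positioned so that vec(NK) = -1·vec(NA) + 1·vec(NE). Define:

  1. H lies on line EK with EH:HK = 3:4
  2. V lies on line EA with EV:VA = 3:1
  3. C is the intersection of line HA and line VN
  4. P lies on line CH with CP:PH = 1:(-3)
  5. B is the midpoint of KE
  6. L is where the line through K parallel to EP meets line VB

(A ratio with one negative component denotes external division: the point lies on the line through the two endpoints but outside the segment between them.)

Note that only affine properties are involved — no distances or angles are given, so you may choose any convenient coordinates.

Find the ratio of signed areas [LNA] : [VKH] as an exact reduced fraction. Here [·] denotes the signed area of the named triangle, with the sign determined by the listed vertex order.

[LNA]:[VKH] = -217/51

Assign N = (0, 0), A = (1, 0), E = (0, 1), K = (-1, 1) — the answer is frame-independent, so this choice is without loss of generality.
1. H lies on line EK with EH:HK = 3:4 ⇒ H = (-3/7, 1)
2. V lies on line EA with EV:VA = 3:1 ⇒ V = (3/4, 1/4)
3. C is the intersection of line HA and line VN ⇒ C = (21/31, 7/31)
4. P lies on line CH with CP:PH = 1:(-3) ⇒ P = (267/217, -5/31)
5. B is the midpoint of KE ⇒ B = (-1/2, 1)
6. L is where the line through K parallel to EP meets line VB ⇒ L = (-191/102, 31/17)
2·[LNA] = 31/17, 2·[VKH] = -3/7
[LNA]:[VKH] = 31/17:-3/7 = -217/51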